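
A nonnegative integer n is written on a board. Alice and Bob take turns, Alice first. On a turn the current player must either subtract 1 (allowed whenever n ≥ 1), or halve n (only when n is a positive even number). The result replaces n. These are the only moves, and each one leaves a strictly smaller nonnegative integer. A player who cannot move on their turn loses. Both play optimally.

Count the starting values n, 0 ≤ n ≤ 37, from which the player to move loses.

Compute win/loss labels from the base case upward. A position with no move is L. Any other position is W if it can reach an L in one move, else L.
n=0: no move → L
n=1: reaches L-position 0 → W
n=2: only reaches 1(W), which is W → L
n=3: reaches L-position 2 → W
n=4: reaches L-position 2 → W
n=5: only reaches 4(W), which is W → L
n=6: reaches L-position 5 → W
n=7: only reaches 6(W), which is W → L
n=8: reaches L-position 7 → W
n=9: only reaches 8(W), which is W → L
n=10: reaches L-position 5 → W
n=11: only reaches 10(W), which is W → L
n=12: reaches L-position 11 → W
n=13: only reaches 12(W), which is W → L
n=14: reaches L-position 7 → W
n=15: only reaches 14(W), which is W → L
n=16: reaches L-position 15 → W
n=17: only reaches 16(W), which is W → L
n=18: reaches L-position 9 → W
n=19: only reaches 18(W), which is W → L
n=20: reaches L-position 19 → W
n=21: only reaches 20(W), which is W → L
n=22: reaches L-position 11 → W
n=23: only reaches 22(W), which is W → L
n=24: reaches L-position 23 → W
n=25: only reaches 24(W), which is W → L
n=26: reaches L-position 13 → W
n=27: only reaches 26(W), which is W → L
n=28: reaches L-position 27 → W
n=29: only reaches 28(W), which is W → L
n=30: reaches L-position 15 → W
n=31: only reaches 30(W), which is W → L
n=32: reaches L-position 31 → W
n=33: only reaches 32(W), which is W → L
n=34: reaches L-position 17 → W
n=35: only reaches 34(W), which is W → L
n=36: reaches L-position 35 → W
n=37: only reaches 36(W), which is W → L
L entries with 0 ≤ n ≤ 37: n = 0, 2, 5, 7, 9, 11, 13, 15, 17, 19, 21, 23, 25, 27, 29, 31, 33, 35, 37; that makes 19.

19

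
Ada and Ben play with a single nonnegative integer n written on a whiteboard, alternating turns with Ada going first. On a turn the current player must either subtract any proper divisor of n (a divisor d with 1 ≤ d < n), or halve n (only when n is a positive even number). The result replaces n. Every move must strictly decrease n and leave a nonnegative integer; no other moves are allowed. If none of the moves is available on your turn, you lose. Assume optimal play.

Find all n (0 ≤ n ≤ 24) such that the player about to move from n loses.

0, 1, 3, 5, 7, 9, 11, 13, 15, 17, 19, 21, 23

Label each position W (a win for the player to move) or L (a loss). A position with no legal move is L; any other position is W exactly when some move reaches an L, and L when every move reaches a W.
n=0: no move → L
n=1: no move → L
n=2: →1(L), so W
n=3: →2(W) only, which is W, so L
n=4: →3(L), so W
n=5: →4(W) only, which is W, so L
n=6: →3(L), so W
n=7: →6(W) only, which is W, so L
n=8: →7(L), so W
n=9: →6(W), 8(W) — all W, so L
n=10: →5(L), so W
n=11: →10(W) only, which is W, so L
n=12: →9(L), so W
n=13: →12(W) only, which is W, so L
n=14: →7(L), so W
n=15: →10(W), 12(W), 14(W) — all W, so L
n=16: →15(L), so W
n=17: →16(W) only, which is W, so L
n=18: →9(L), so W
n=19: →18(W) only, which is W, so L
n=20: →15(L), so W
n=21: →14(W), 18(W), 20(W) — all W, so L
n=22: →11(L), so W
n=23: →22(W) only, which is W, so L
n=24: →21(L), so W
The losing starting values of n are exactly the entries labelled L in this table (13 of them).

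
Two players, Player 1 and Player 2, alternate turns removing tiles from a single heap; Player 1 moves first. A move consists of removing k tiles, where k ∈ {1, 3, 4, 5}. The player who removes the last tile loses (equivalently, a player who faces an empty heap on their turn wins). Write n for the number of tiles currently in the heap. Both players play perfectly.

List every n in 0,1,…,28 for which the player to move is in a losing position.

1, 3, 9, 11, 17, 19, 25, 27

Build the W/L table. Terminal = W. A non-terminal position is W if it has a move to some L; otherwise it is L.
n=0: no move; the opponent has just taken the last tile and therefore loses → W
n=1: →0(W) only, which is W, so L
n=2: →1(L), so W
n=3: →2(W), 0(W) — all W, so L
n=4: →3(L), so W
n=5: →1(L), so W
n=6: →3(L), so W
n=7: →3(L), so W
n=8: →3(L), so W
n=9: →8(W), 6(W), 5(W), 4(W) — all W, so L
n=10: →9(L), so W
n=11: →10(W), 8(W), 7(W), 6(W) — all W, so L
n=12: →11(L), so W
n=13: →9(L), so W
n=14: →11(L), so W
n=15: →11(L), so W
n=16: →11(L), so W
n=17: →16(W), 14(W), 13(W), 12(W) — all W, so L
n=18: →17(L), so W
n=19: →18(W), 16(W), 15(W), 14(W) — all W, so L
n=20: →19(L), so W
n=21: →17(L), so W
n=22: →19(L), so W
n=23: →19(L), so W
n=24: →19(L), so W
n=25: →24(W), 22(W), 21(W), 20(W) — all W, so L
n=26: →25(L), so W
n=27: →26(W), 24(W), 23(W), 22(W) — all W, so L
n=28: →27(L), so W
Reading off the rows marked L gives the requested list; there are 8 such values of n.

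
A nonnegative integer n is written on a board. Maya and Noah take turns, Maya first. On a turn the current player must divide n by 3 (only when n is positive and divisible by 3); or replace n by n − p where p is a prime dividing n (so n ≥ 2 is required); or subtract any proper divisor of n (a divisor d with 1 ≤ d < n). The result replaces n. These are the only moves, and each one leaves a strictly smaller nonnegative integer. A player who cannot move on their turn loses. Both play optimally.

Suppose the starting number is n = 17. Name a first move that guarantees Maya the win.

Compute win/loss labels from the base case upward. A position with no move is L. Any other position is W if it can reach an L in one move, else L.
n=0: no move → L
n=1: no move → L
n=2: →0(L), so W
n=3: →0(L), so W
n=4: →2(W), 3(W) — all W, so L
n=5: →0(L), so W
n=6: →4(L), so W
n=7: →0(L), so W
n=8: →4(L), so W
n=9: →3(W), 6(W), 8(W) — all W, so L
n=10: →9(L), so W
n=11: →0(L), so W
n=12: →4(L), so W
n=13: →0(L), so W
n=14: →7(W), 12(W), 13(W) — all W, so L
n=15: →14(L), so W
n=16: →14(L), so W
n=17: →0(L), so W
From 17, the L positions reachable in one move are: 0.

Move to 0.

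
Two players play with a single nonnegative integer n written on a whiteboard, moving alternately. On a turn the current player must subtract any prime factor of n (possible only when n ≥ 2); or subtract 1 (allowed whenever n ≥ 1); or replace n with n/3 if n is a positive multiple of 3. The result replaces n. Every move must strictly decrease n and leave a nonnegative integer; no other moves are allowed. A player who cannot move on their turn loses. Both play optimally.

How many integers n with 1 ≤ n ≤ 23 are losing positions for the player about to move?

5

Classify positions by backward induction: terminal positions (no move available) are L. From any other position, the mover wins iff some move reaches an L.
n=0: no move → L
n=1: can move to 0, which is L ⇒ W
n=2: can move to 0, which is L ⇒ W
n=3: can move to 0, which is L ⇒ W
n=4: moves to 2(W), 3(W); every one is W ⇒ L
n=5: can move to 0, which is L ⇒ W
n=6: can move to 4, which is L ⇒ W
n=7: can move to 0, which is L ⇒ W
n=8: moves to 6(W), 7(W); every one is W ⇒ L
n=9: can move to 8, which is L ⇒ W
n=10: can move to 8, which is L ⇒ W
n=11: can move to 0, which is L ⇒ W
n=12: can move to 4, which is L ⇒ W
n=13: can move to 0, which is L ⇒ W
n=14: moves to 7(W), 12(W), 13(W); every one is W ⇒ L
n=15: can move to 14, which is L ⇒ W
n=16: can move to 14, which is L ⇒ W
n=17: can move to 0, which is L ⇒ W
n=18: moves to 6(W), 15(W), 16(W), 17(W); every one is W ⇒ L
n=19: can move to 0, which is L ⇒ W
n=20: can move to 18, which is L ⇒ W
n=21: can move to 14, which is L ⇒ W
n=22: moves to 11(W), 20(W), 21(W); every one is W ⇒ L
n=23: can move to 0, which is L ⇒ W
L entries with 1 ≤ n ≤ 23 (n=0 is outside the asked range and is not counted): n = 4, 8, 14, 18, 22; that makes 5.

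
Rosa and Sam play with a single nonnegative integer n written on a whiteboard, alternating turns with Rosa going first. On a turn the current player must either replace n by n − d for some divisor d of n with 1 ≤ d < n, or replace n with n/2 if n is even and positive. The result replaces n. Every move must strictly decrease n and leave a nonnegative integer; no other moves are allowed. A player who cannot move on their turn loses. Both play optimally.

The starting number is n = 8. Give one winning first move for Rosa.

Compute win/loss labels from the base case upward. A position with no move is L. Any other position is W if it can reach an L in one move, else L.
n=0: no move → L
n=1: no move → L
n=2: →1(L), so W
n=3: →2(W) only, which is W, so L
n=4: →3(L), so W
n=5: →4(W) only, which is W, so L
n=6: →3(L), so W
n=7: →6(W) only, which is W, so L
n=8: →7(L), so W
From 8, the L positions reachable in one move are: 7.

Move to 7.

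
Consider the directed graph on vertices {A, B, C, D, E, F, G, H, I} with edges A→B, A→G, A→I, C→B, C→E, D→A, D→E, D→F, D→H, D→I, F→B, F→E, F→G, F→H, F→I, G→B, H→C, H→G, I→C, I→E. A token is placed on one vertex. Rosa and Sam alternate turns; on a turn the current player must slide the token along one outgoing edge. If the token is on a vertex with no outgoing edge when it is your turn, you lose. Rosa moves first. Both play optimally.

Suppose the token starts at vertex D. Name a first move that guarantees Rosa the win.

Use the standard recursion: the mover loses at a terminal position; elsewhere, the mover wins exactly when some move hands the opponent an L position.
Every edge goes from a vertex to one that appears earlier in the order B, E, C, G, H, I, F, A, D, so processing vertices in that order labels each vertex after all of its successors.
B: no outgoing edge → L
E: no outgoing edge → L
C: reaches L-position E → W
G: reaches L-position B → W
H: only reaches G(W), C(W), all W → L
I: reaches L-position E → W
F: reaches L-position H → W
A: reaches L-position B → W
D: reaches L-position H → W
From D, the L positions reachable in one move are: H, E. Any move reaching one of these is winning.

Move to H.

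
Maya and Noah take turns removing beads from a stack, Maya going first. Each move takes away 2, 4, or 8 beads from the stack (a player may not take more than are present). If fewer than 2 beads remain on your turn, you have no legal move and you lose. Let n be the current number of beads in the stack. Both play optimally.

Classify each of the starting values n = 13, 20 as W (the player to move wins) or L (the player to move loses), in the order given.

13: L, 20: W

Build the W/L table. Terminal = L. A non-terminal position is W if it has a move to some L; otherwise it is L.
n=0: no move → L
n=1: no move → L
n=2: reaches L-position 0 → W
n=3: reaches L-position 1 → W
n=4: reaches L-position 0 → W
n=5: reaches L-position 1 → W
n=6: only reaches 4(W), 2(W), all W → L
n=7: only reaches 5(W), 3(W), all W → L
n=8: reaches L-position 6 → W
n=9: reaches L-position 7 → W
n=10: reaches L-position 6 → W
n=11: reaches L-position 7 → W
n=12: only reaches 10(W), 8(W), 4(W), all W → L
n=13: only reaches 11(W), 9(W), 5(W), all W → L
n=14: reaches L-position 12 → W
n=15: reaches L-position 13 → W
n=16: reaches L-position 12 → W
n=17: reaches L-position 13 → W
n=18: only reaches 16(W), 14(W), 10(W), all W → L
n=19: only reaches 17(W), 15(W), 11(W), all W → L
n=20: reaches L-position 18 → W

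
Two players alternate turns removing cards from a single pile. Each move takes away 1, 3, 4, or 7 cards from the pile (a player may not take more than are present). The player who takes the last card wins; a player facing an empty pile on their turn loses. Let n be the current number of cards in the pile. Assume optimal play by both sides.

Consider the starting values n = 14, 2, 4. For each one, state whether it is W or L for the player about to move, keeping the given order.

Classify positions by backward induction: terminal positions (no move available) are L. From any other position, the mover wins iff some move reaches an L.
n=0: no move → L
n=1: can move to 0, which is L ⇒ W
n=2: the only move is to 1(W), a W ⇒ L
n=3: can move to 2, which is L ⇒ W
n=4: can move to 0, which is L ⇒ W
n=5: can move to 2, which is L ⇒ W
n=6: can move to 2, which is L ⇒ W
n=7: can move to 0, which is L ⇒ W
n=8: moves to 7(W), 5(W), 4(W), 1(W); every one is W ⇒ L
n=9: can move to 8, which is L ⇒ W
n=10: moves to 9(W), 7(W), 6(W), 3(W); every one is W ⇒ L
n=11: can move to 10, which is L ⇒ W
n=12: can move to 8, which is L ⇒ W
n=13: can move to 10, which is L ⇒ W
n=14: can move to 10, which is L ⇒ W

14: W, 2: L, 4: W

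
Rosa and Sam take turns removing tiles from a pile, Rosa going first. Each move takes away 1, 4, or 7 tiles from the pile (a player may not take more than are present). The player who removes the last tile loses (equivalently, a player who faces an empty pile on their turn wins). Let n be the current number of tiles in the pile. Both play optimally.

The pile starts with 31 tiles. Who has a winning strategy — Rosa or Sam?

Rosa wins.

Use the standard recursion: the mover wins at a terminal position; elsewhere, the mover wins exactly when some move hands the opponent an L position.
n=0: no move; the opponent has just taken the last tile and therefore loses → W
n=1: the only move is to 0(W), a W ⇒ L
n=2: can move to 1, which is L ⇒ W
n=3: the only move is to 2(W), a W ⇒ L
n=4: can move to 3, which is L ⇒ W
n=5: can move to 1, which is L ⇒ W
n=6: moves to 5(W), 2(W); every one is W ⇒ L
n=7: can move to 6, which is L ⇒ W
n=8: can move to 1, which is L ⇒ W
n=9: moves to 8(W), 5(W), 2(W); every one is W ⇒ L
n=10: can move to 9, which is L ⇒ W
n=11: moves to 10(W), 7(W), 4(W); every one is W ⇒ L
n=12: can move to 11, which is L ⇒ W
n=13: can move to 9, which is L ⇒ W
n=14: moves to 13(W), 10(W), 7(W); every one is W ⇒ L
n=15: can move to 14, which is L ⇒ W
n=16: can move to 9, which is L ⇒ W
n=17: moves to 16(W), 13(W), 10(W); every one is W ⇒ L
n=18: can move to 17, which is L ⇒ W
n=19: moves to 18(W), 15(W), 12(W); every one is W ⇒ L
n=20: can move to 19, which is L ⇒ W
n=21: can move to 17, which is L ⇒ W
n=22: moves to 21(W), 18(W), 15(W); every one is W ⇒ L
n=23: can move to 22, which is L ⇒ W
n=24: can move to 17, which is L ⇒ W
n=25: moves to 24(W), 21(W), 18(W); every one is W ⇒ L
n=26: can move to 25, which is L ⇒ W
n=27: moves to 26(W), 23(W), 20(W); every one is W ⇒ L
n=28: can move to 27, which is L ⇒ W
n=29: can move to 25, which is L ⇒ W
n=30: moves to 29(W), 26(W), 23(W); every one is W ⇒ L
n=31: can move to 30, which is L ⇒ W
The starting position 31 is W: Rosa should remove 1, leaving 30, handing over an L position.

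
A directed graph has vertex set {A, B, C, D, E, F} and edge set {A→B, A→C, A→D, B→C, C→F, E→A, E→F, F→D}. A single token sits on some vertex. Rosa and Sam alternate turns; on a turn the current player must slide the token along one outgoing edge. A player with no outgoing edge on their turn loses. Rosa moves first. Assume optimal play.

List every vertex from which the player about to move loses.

Label each position W (a win for the player to move) or L (a loss). A position with no legal move is L; any other position is W exactly when some move reaches an L, and L when every move reaches a W.
Every edge goes from a vertex to one that appears earlier in the order D, F, C, B, A, E, so processing vertices in that order labels each vertex after all of its successors.
D: no outgoing edge → L
F: W (go to D, an L position)
C: L (sole option F(W) is W)
B: W (go to C, an L position)
A: W (go to C, an L position)
E: L (options A(W), F(W) are all W)
Reading off the rows marked L gives the requested list; there are 3 such vertices.

C, D, E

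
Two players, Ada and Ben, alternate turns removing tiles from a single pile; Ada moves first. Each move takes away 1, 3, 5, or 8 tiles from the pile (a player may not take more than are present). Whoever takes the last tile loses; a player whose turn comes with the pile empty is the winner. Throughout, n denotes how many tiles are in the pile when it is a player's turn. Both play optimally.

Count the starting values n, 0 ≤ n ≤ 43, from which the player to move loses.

Label each position W (a win for the player to move) or L (a loss). A position with no legal move is W; any other position is W exactly when some move reaches an L, and L when every move reaches a W.
n=0: no move; the opponent has just taken the last tile and therefore loses → W
n=1: L (sole option 0(W) is W)
n=2: W (go to 1, an L position)
n=3: L (options 2(W), 0(W) are all W)
n=4: W (go to 3, an L position)
n=5: L (options 4(W), 2(W), 0(W) are all W)
n=6: W (go to 5, an L position)
n=7: L (options 6(W), 4(W), 2(W) are all W)
n=8: W (go to 7, an L position)
n=9: W (go to 1, an L position)
n=10: W (go to 7, an L position)
n=11: W (go to 3, an L position)
n=12: W (go to 7, an L position)
n=13: W (go to 5, an L position)
n=14: L (options 13(W), 11(W), 9(W), 6(W) are all W)
n=15: W (go to 14, an L position)
n=16: L (options 15(W), 13(W), 11(W), 8(W) are all W)
n=17: W (go to 16, an L position)
n=18: L (options 17(W), 15(W), 13(W), 10(W) are all W)
n=19: W (go to 18, an L position)
n=20: L (options 19(W), 17(W), 15(W), 12(W) are all W)
n=21: W (go to 20, an L position)
n=22: W (go to 14, an L position)
n=23: W (go to 20, an L position)
n=24: W (go to 16, an L position)
n=25: W (go to 20, an L position)
n=26: W (go to 18, an L position)
n=27: L (options 26(W), 24(W), 22(W), 19(W) are all W)
n=28: W (go to 27, an L position)
n=29: L (options 28(W), 26(W), 24(W), 21(W) are all W)
n=30: W (go to 29, an L position)
n=31: L (options 30(W), 28(W), 26(W), 23(W) are all W)
n=32: W (go to 31, an L position)
n=33: L (options 32(W), 30(W), 28(W), 25(W) are all W)
n=34: W (go to 33, an L position)
n=35: W (go to 27, an L position)
n=36: W (go to 33, an L position)
n=37: W (go to 29, an L position)
n=38: W (go to 33, an L position)
n=39: W (go to 31, an L position)
n=40: L (options 39(W), 37(W), 35(W), 32(W) are all W)
n=41: W (go to 40, an L position)
n=42: L (options 41(W), 39(W), 37(W), 34(W) are all W)
n=43: W (go to 42, an L position)
L entries with 0 ≤ n ≤ 43: n = 1, 3, 5, 7, 14, 16, 18, 20, 27, 29, 31, 33, 40, 42; that makes 14.

14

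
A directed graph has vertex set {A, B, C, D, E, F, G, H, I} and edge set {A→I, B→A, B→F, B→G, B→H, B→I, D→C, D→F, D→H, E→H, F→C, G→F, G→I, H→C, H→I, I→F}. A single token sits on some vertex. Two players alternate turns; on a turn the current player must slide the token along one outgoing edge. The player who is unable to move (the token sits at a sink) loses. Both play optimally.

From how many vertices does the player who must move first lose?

Build the W/L table. Terminal = L. A non-terminal position is W if it has a move to some L; otherwise it is L.
Every edge goes from a vertex to one that appears earlier in the order C, F, I, G, H, D, A, B, E, so processing vertices in that order labels each vertex after all of its successors.
C: no outgoing edge → L
F: →C(L), so W
I: →F(W) only, which is W, so L
G: →I(L), so W
H: →I(L), so W
D: →C(L), so W
A: →I(L), so W
B: →I(L), so W
E: →H(W) only, which is W, so L
The L vertices are C, E, I; that is 3 in all.

3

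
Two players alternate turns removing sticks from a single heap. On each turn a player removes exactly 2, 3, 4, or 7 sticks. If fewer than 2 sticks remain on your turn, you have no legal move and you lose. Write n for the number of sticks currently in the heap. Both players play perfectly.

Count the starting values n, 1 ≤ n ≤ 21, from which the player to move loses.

Compute win/loss labels from the base case upward. A position with no move is L. Any other position is W if it can reach an L in one move, else L.
n=0: no move → L
n=1: no move → L
n=2: can move to 0, which is L ⇒ W
n=3: can move to 1, which is L ⇒ W
n=4: can move to 1, which is L ⇒ W
n=5: can move to 1, which is L ⇒ W
n=6: moves to 4(W), 3(W), 2(W); every one is W ⇒ L
n=7: can move to 0, which is L ⇒ W
n=8: can move to 6, which is L ⇒ W
n=9: can move to 6, which is L ⇒ W
n=10: can move to 6, which is L ⇒ W
n=11: moves to 9(W), 8(W), 7(W), 4(W); every one is W ⇒ L
n=12: moves to 10(W), 9(W), 8(W), 5(W); every one is W ⇒ L
n=13: can move to 11, which is L ⇒ W
n=14: can move to 12, which is L ⇒ W
n=15: can move to 12, which is L ⇒ W
n=16: can move to 12, which is L ⇒ W
n=17: moves to 15(W), 14(W), 13(W), 10(W); every one is W ⇒ L
n=18: can move to 11, which is L ⇒ W
n=19: can move to 17, which is L ⇒ W
n=20: can move to 17, which is L ⇒ W
n=21: can move to 17, which is L ⇒ W
L entries with 1 ≤ n ≤ 21 (n=0 is outside the asked range and is not counted): n = 1, 6, 11, 12, 17; that makes 5.

5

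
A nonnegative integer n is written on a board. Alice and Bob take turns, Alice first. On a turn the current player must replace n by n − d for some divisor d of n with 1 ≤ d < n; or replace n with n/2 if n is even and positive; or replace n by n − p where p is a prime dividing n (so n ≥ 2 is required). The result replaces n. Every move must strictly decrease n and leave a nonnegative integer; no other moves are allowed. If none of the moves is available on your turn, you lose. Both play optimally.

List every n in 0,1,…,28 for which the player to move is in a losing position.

Label each position W (a win for the player to move) or L (a loss). A position with no legal move is L; any other position is W exactly when some move reaches an L, and L when every move reaches a W.
n=0: no move → L
n=1: no move → L
n=2: →0(L), so W
n=3: →0(L), so W
n=4: →2(W), 3(W) — all W, so L
n=5: →0(L), so W
n=6: →4(L), so W
n=7: →0(L), so W
n=8: →4(L), so W
n=9: →6(W), 8(W) — all W, so L
n=10: →9(L), so W
n=11: →0(L), so W
n=12: →9(L), so W
n=13: →0(L), so W
n=14: →7(W), 12(W), 13(W) — all W, so L
n=15: →14(L), so W
n=16: →14(L), so W
n=17: →0(L), so W
n=18: →9(L), so W
n=19: →0(L), so W
n=20: →10(W), 15(W), 16(W), 18(W), 19(W) — all W, so L
n=21: →14(L), so W
n=22: →20(L), so W
n=23: →0(L), so W
n=24: →20(L), so W
n=25: →20(L), so W
n=26: →13(W), 24(W), 25(W) — all W, so L
n=27: →26(L), so W
n=28: →14(L), so W
The losing starting values of n are exactly the entries labelled L in this table (7 of them).

0, 1, 4, 9, 14, 20, 26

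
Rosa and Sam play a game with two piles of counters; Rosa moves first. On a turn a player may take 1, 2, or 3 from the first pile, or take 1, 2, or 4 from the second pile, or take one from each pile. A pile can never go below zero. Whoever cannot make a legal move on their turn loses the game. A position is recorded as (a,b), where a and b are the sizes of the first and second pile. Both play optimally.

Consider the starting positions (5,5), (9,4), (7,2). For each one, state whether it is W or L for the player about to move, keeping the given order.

Classify positions by backward induction: terminal positions (no move available) are L. From any other position, the mover wins iff some move reaches an L.
No move ever increases a pile, so every position that can arise here has a ≤ 9 and b ≤ 5; it is enough to label the cells with 0 ≤ a ≤ 9 and 0 ≤ b ≤ 5.
Every move lowers a or b (never raises either), so fill the grid row by row in increasing a, and left to right within a row: each cell's successors are then already labelled.
      b=0  b=1  b=2  b=3  b=4  b=5
a=0:    L    W    W    L    W    W
a=1:    W    W    L    W    W    L
a=2:    W    L    W    W    L    W
a=3:    W    W    W    W    W    W
a=4:    L    W    W    L    W    W
a=5:    W    W    L    W    W    L
a=6:    W    L    W    W    L    W
a=7:    W    W    W    W    W    W
a=8:    L    W    W    L    W    W
a=9:    W    W    L    W    W    L
Cells with no legal move (terminal, hence L): (0,0).
The remaining L cells, each justified by listing all of its moves:
(0,3): moves to (0,2)(W), (0,1)(W); every one is W ⇒ L
(1,2): moves to (0,2)(W), (1,1)(W), (1,0)(W), (0,1)(W); every one is W ⇒ L
(1,5): moves to (0,5)(W), (1,4)(W), (1,3)(W), (1,1)(W), (0,4)(W); every one is W ⇒ L
(2,1): moves to (1,1)(W), (0,1)(W), (2,0)(W), (1,0)(W); every one is W ⇒ L
(2,4): moves to (1,4)(W), (0,4)(W), (2,3)(W), (2,2)(W), (2,0)(W), (1,3)(W); every one is W ⇒ L
(4,0): moves to (3,0)(W), (2,0)(W), (1,0)(W); every one is W ⇒ L
(4,3): moves to (3,3)(W), (2,3)(W), (1,3)(W), (4,2)(W), (4,1)(W), (3,2)(W); every one is W ⇒ L
(5,2): moves to (4,2)(W), (3,2)(W), (2,2)(W), (5,1)(W), (5,0)(W), (4,1)(W); every one is W ⇒ L
(5,5): moves to (4,5)(W), (3,5)(W), (2,5)(W), (5,4)(W), (5,3)(W), (5,1)(W), (4,4)(W); every one is W ⇒ L
(6,1): moves to (5,1)(W), (4,1)(W), (3,1)(W), (6,0)(W), (5,0)(W); every one is W ⇒ L
(6,4): moves to (5,4)(W), (4,4)(W), (3,4)(W), (6,3)(W), (6,2)(W), (6,0)(W), (5,3)(W); every one is W ⇒ L
(8,0): moves to (7,0)(W), (6,0)(W), (5,0)(W); every one is W ⇒ L
(8,3): moves to (7,3)(W), (6,3)(W), (5,3)(W), (8,2)(W), (8,1)(W), (7,2)(W); every one is W ⇒ L
(9,2): moves to (8,2)(W), (7,2)(W), (6,2)(W), (9,1)(W), (9,0)(W), (8,1)(W); every one is W ⇒ L
(9,5): moves to (8,5)(W), (7,5)(W), (6,5)(W), (9,4)(W), (9,3)(W), (9,1)(W), (8,4)(W); every one is W ⇒ L
Every other cell has at least one move into one of the L cells above, so it is W.
(5,5): one of the L cells justified above, so L
(9,4): the move to (6,4) reaches an L cell, so W
(7,2): the move to (5,2) reaches an L cell, so W

(5,5): L, (9,4): W, (7,2): W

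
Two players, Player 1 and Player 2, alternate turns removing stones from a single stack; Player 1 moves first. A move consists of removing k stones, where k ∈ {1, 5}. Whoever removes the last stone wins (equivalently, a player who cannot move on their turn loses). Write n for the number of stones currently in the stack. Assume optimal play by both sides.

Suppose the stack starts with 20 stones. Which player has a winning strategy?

Player 2 wins.

Label each position W (a win for the player to move) or L (a loss). A position with no legal move is L; any other position is W exactly when some move reaches an L, and L when every move reaches a W.
n=0: no move → L
n=1: reaches L-position 0 → W
n=2: only reaches 1(W), which is W → L
n=3: reaches L-position 2 → W
n=4: only reaches 3(W), which is W → L
n=5: reaches L-position 4 → W
n=6: only reaches 5(W), 1(W), all W → L
n=7: reaches L-position 6 → W
n=8: only reaches 7(W), 3(W), all W → L
n=9: reaches L-position 8 → W
n=10: only reaches 9(W), 5(W), all W → L
n=11: reaches L-position 10 → W
n=12: only reaches 11(W), 7(W), all W → L
n=13: reaches L-position 12 → W
n=14: only reaches 13(W), 9(W), all W → L
n=15: reaches L-position 14 → W
n=16: only reaches 15(W), 11(W), all W → L
n=17: reaches L-position 16 → W
n=18: only reaches 17(W), 13(W), all W → L
n=19: reaches L-position 18 → W
n=20: only reaches 19(W), 15(W), all W → L
Every move from 20 reaches a W position, so the mover loses.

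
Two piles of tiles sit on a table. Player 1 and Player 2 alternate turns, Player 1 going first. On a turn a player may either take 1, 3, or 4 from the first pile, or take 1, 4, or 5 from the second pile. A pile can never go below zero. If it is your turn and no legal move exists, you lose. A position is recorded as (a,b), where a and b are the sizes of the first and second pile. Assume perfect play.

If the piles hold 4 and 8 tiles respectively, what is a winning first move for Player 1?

Move to (0,8).

Work bottom-up. With no move the player to move loses. Otherwise the position is W if at least one move leads to an L position for the opponent, and L if every move leads to a W.
No move ever increases a pile, so every position that can arise here has a ≤ 4 and b ≤ 8; it is enough to label the cells with 0 ≤ a ≤ 4 and 0 ≤ b ≤ 8.
Every move lowers a or b (never raises either), so fill the grid row by row in increasing a, and left to right within a row: each cell's successors are then already labelled.
      b=0  b=1  b=2  b=3  b=4  b=5  b=6  b=7  b=8
a=0:    L    W    L    W    W    W    W    W    L
a=1:    W    L    W    L    W    W    W    W    W
a=2:    L    W    L    W    W    W    W    W    L
a=3:    W    L    W    L    W    W    W    W    W
a=4:    W    W    W    W    L    W    L    W    W
Cells with no legal move (terminal, hence L): (0,0).
The remaining L cells, each justified by listing all of its moves:
(0,2): the only move is to (0,1)(W), a W ⇒ L
(0,8): moves to (0,7)(W), (0,4)(W), (0,3)(W); every one is W ⇒ L
(1,1): moves to (0,1)(W), (1,0)(W); every one is W ⇒ L
(1,3): moves to (0,3)(W), (1,2)(W); every one is W ⇒ L
(2,0): the only move is to (1,0)(W), a W ⇒ L
(2,2): moves to (1,2)(W), (2,1)(W); every one is W ⇒ L
(2,8): moves to (1,8)(W), (2,7)(W), (2,4)(W), (2,3)(W); every one is W ⇒ L
(3,1): moves to (2,1)(W), (0,1)(W), (3,0)(W); every one is W ⇒ L
(3,3): moves to (2,3)(W), (0,3)(W), (3,2)(W); every one is W ⇒ L
(4,4): moves to (3,4)(W), (1,4)(W), (0,4)(W), (4,3)(W), (4,0)(W); every one is W ⇒ L
(4,6): moves to (3,6)(W), (1,6)(W), (0,6)(W), (4,5)(W), (4,2)(W), (4,1)(W); every one is W ⇒ L
Every other cell has at least one move into one of the L cells above, so it is W.
From (4,8), the L positions reachable in one move are: (0,8), (4,4). Any move reaching one of these is winning.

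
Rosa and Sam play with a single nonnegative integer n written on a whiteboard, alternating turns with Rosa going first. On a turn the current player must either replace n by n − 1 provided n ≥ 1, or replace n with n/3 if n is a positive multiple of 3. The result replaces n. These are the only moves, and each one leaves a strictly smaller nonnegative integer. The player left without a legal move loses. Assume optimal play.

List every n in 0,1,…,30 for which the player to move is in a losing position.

0, 2, 4, 7, 9, 11, 13, 15, 17, 19, 22, 24, 26, 28, 30

Work bottom-up. With no move the player to move loses. Otherwise the position is W if at least one move leads to an L position for the opponent, and L if every move leads to a W.
n=0: no move → L
n=1: reaches L-position 0 → W
n=2: only reaches 1(W), which is W → L
n=3: reaches L-position 2 → W
n=4: only reaches 3(W), which is W → L
n=5: reaches L-position 4 → W
n=6: reaches L-position 2 → W
n=7: only reaches 6(W), which is W → L
n=8: reaches L-position 7 → W
n=9: only reaches 3(W), 8(W), all W → L
n=10: reaches L-position 9 → W
n=11: only reaches 10(W), which is W → L
n=12: reaches L-position 4 → W
n=13: only reaches 12(W), which is W → L
n=14: reaches L-position 13 → W
n=15: only reaches 5(W), 14(W), all W → L
n=16: reaches L-position 15 → W
n=17: only reaches 16(W), which is W → L
n=18: reaches L-position 17 → W
n=19: only reaches 18(W), which is W → L
n=20: reaches L-position 19 → W
n=21: reaches L-position 7 → W
n=22: only reaches 21(W), which is W → L
n=23: reaches L-position 22 → W
n=24: only reaches 8(W), 23(W), all W → L
n=25: reaches L-position 24 → W
n=26: only reaches 25(W), which is W → L
n=27: reaches L-position 9 → W
n=28: only reaches 27(W), which is W → L
n=29: reaches L-position 28 → W
n=30: only reaches 10(W), 29(W), all W → L
The losing starting values of n are exactly the entries labelled L in this table (15 of them).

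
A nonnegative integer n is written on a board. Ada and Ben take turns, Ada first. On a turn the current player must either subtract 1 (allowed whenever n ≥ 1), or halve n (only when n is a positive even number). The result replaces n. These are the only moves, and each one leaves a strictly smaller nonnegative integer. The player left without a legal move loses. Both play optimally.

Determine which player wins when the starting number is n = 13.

Label each position W (a win for the player to move) or L (a loss). A position with no legal move is L; any other position is W exactly when some move reaches an L, and L when every move reaches a W.
n=0: no move → L
n=1: W (go to 0, an L position)
n=2: L (sole option 1(W) is W)
n=3: W (go to 2, an L position)
n=4: W (go to 2, an L position)
n=5: L (sole option 4(W) is W)
n=6: W (go to 5, an L position)
n=7: L (sole option 6(W) is W)
n=8: W (go to 7, an L position)
n=9: L (sole option 8(W) is W)
n=10: W (go to 5, an L position)
n=11: L (sole option 10(W) is W)
n=12: W (go to 11, an L position)
n=13: L (sole option 12(W) is W)
The starting position 13 is L: whatever Ada does, the opponent receives a W position.

Ben wins.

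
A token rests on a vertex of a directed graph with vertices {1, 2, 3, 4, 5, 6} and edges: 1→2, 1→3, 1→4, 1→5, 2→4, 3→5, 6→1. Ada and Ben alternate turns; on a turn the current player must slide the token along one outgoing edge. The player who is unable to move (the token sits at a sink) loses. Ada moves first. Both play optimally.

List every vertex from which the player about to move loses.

Label each position W (a win for the player to move) or L (a loss). A position with no legal move is L; any other position is W exactly when some move reaches an L, and L when every move reaches a W.
Every edge goes from a vertex to one that appears earlier in the order 4, 5, 3, 2, 1, 6, so processing vertices in that order labels each vertex after all of its successors.
4: no outgoing edge → L
5: no outgoing edge → L
3: reaches L-position 5 → W
2: reaches L-position 4 → W
1: reaches L-position 5 → W
6: only reaches 1(W), which is W → L
The losing starting vertices are exactly the entries labelled L in this table (3 of them).

4, 5, 6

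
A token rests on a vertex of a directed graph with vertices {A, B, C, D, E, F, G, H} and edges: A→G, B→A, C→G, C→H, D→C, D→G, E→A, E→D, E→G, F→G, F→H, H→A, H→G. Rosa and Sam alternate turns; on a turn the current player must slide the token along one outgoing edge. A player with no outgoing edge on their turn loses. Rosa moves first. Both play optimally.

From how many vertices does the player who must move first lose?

Compute win/loss labels from the base case upward. A position with no move is L. Any other position is W if it can reach an L in one move, else L.
Every edge goes from a vertex to one that appears earlier in the order G, A, H, C, F, B, D, E, so processing vertices in that order labels each vertex after all of its successors.
G: no outgoing edge → L
A: can move to G, which is L ⇒ W
H: can move to G, which is L ⇒ W
C: can move to G, which is L ⇒ W
F: can move to G, which is L ⇒ W
B: the only move is to A(W), a W ⇒ L
D: can move to G, which is L ⇒ W
E: can move to G, which is L ⇒ W
The L vertices are B, G; that is 2 in all.

2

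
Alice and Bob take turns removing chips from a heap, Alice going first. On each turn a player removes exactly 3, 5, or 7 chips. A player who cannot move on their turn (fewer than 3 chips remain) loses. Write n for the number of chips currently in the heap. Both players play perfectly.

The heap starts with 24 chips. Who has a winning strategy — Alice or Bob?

Positions with no move are L. A position that does have a move is losing for the player to move precisely when every available move leads to a winning position for the opponent. Fill in the labels:
n=0: no move → L
n=1: no move → L
n=2: no move → L
n=3: can move to 0, which is L ⇒ W
n=4: can move to 1, which is L ⇒ W
n=5: can move to 2, which is L ⇒ W
n=6: can move to 1, which is L ⇒ W
n=7: can move to 2, which is L ⇒ W
n=8: can move to 1, which is L ⇒ W
n=9: can move to 2, which is L ⇒ W
n=10: moves to 7(W), 5(W), 3(W); every one is W ⇒ L
n=11: moves to 8(W), 6(W), 4(W); every one is W ⇒ L
n=12: moves to 9(W), 7(W), 5(W); every one is W ⇒ L
n=13: can move to 10, which is L ⇒ W
n=14: can move to 11, which is L ⇒ W
n=15: can move to 12, which is L ⇒ W
n=16: can move to 11, which is L ⇒ W
n=17: can move to 12, which is L ⇒ W
n=18: can move to 11, which is L ⇒ W
n=19: can move to 12, which is L ⇒ W
n=20: moves to 17(W), 15(W), 13(W); every one is W ⇒ L
n=21: moves to 18(W), 16(W), 14(W); every one is W ⇒ L
n=22: moves to 19(W), 17(W), 15(W); every one is W ⇒ L
n=23: can move to 20, which is L ⇒ W
n=24: can move to 21, which is L ⇒ W
The starting position 24 is W: Alice should remove 3, leaving 21, handing over an L position.

Alice wins.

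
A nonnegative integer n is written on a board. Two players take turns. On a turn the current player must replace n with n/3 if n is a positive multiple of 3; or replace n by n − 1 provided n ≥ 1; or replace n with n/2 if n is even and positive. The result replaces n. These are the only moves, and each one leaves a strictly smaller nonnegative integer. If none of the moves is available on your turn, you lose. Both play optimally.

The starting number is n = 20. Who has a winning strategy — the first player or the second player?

The first player wins.

Label each position W (a win for the player to move) or L (a loss). A position with no legal move is L; any other position is W exactly when some move reaches an L, and L when every move reaches a W.
n=0: no move → L
n=1: →0(L), so W
n=2: →1(W) only, which is W, so L
n=3: →2(L), so W
n=4: →2(L), so W
n=5: →4(W) only, which is W, so L
n=6: →2(L), so W
n=7: →6(W) only, which is W, so L
n=8: →7(L), so W
n=9: →3(W), 8(W) — all W, so L
n=10: →5(L), so W
n=11: →10(W) only, which is W, so L
n=12: →11(L), so W
n=13: →12(W) only, which is W, so L
n=14: →7(L), so W
n=15: →5(L), so W
n=16: →8(W), 15(W) — all W, so L
n=17: →16(L), so W
n=18: →9(L), so W
n=19: →18(W) only, which is W, so L
n=20: →19(L), so W
The starting position 20 is W: the player to move should move to 19, handing over an L position.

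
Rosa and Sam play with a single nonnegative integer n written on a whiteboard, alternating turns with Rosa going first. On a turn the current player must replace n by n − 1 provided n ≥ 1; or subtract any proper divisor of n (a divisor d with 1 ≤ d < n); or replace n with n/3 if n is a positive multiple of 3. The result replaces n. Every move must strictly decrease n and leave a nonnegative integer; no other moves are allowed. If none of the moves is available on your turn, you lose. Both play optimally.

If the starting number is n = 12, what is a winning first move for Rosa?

Build the W/L table. Terminal = L. A non-terminal position is W if it has a move to some L; otherwise it is L.
n=0: no move → L
n=1: W (go to 0, an L position)
n=2: L (sole option 1(W) is W)
n=3: W (go to 2, an L position)
n=4: W (go to 2, an L position)
n=5: L (sole option 4(W) is W)
n=6: W (go to 2, an L position)
n=7: L (sole option 6(W) is W)
n=8: W (go to 7, an L position)
n=9: L (options 3(W), 6(W), 8(W) are all W)
n=10: W (go to 5, an L position)
n=11: L (sole option 10(W) is W)
n=12: W (go to 9, an L position)
From 12, the L positions reachable in one move are: 9, 11. Any move reaching one of these is winning.

Move to 9.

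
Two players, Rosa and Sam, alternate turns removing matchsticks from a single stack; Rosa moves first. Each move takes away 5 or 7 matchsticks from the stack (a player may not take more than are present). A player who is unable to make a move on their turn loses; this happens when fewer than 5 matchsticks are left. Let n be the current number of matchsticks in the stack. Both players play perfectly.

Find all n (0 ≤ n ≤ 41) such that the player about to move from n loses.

0, 1, 2, 3, 4, 12, 13, 14, 15, 16, 24, 25, 26, 27, 28, 36, 37, 38, 39, 40

Use the standard recursion: the mover loses at a terminal position; elsewhere, the mover wins exactly when some move hands the opponent an L position.
n=0: no move → L
n=1: no move → L
n=2: no move → L
n=3: no move → L
n=4: no move → L
n=5: reaches L-position 0 → W
n=6: reaches L-position 1 → W
n=7: reaches L-position 2 → W
n=8: reaches L-position 3 → W
n=9: reaches L-position 4 → W
n=10: reaches L-position 3 → W
n=11: reaches L-position 4 → W
n=12: only reaches 7(W), 5(W), all W → L
n=13: only reaches 8(W), 6(W), all W → L
n=14: only reaches 9(W), 7(W), all W → L
n=15: only reaches 10(W), 8(W), all W → L
n=16: only reaches 11(W), 9(W), all W → L
n=17: reaches L-position 12 → W
n=18: reaches L-position 13 → W
n=19: reaches L-position 14 → W
n=20: reaches L-position 15 → W
n=21: reaches L-position 16 → W
n=22: reaches L-position 15 → W
n=23: reaches L-position 16 → W
n=24: only reaches 19(W), 17(W), all W → L
n=25: only reaches 20(W), 18(W), all W → L
n=26: only reaches 21(W), 19(W), all W → L
n=27: only reaches 22(W), 20(W), all W → L
n=28: only reaches 23(W), 21(W), all W → L
n=29: reaches L-position 24 → W
n=30: reaches L-position 25 → W
n=31: reaches L-position 26 → W
n=32: reaches L-position 27 → W
n=33: reaches L-position 28 → W
n=34: reaches L-position 27 → W
n=35: reaches L-position 28 → W
n=36: only reaches 31(W), 29(W), all W → L
n=37: only reaches 32(W), 30(W), all W → L
n=38: only reaches 33(W), 31(W), all W → L
n=39: only reaches 34(W), 32(W), all W → L
n=40: only reaches 35(W), 33(W), all W → L
n=41: reaches L-position 36 → W
Reading off the rows marked L gives the requested list; there are 20 such values of n.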